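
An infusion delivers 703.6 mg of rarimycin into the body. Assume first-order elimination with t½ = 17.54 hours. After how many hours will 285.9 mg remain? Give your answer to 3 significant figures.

Fraction remaining = 285.9/703.6 ≈ 0.40634.
n = log₂(703.6/285.9) = ln(2.461)/ln 2 ≈ 1.2992 half-lives.
t = n × t½ = 1.2992 × 17.54 ≈ 22.789 hours.

22.8 hours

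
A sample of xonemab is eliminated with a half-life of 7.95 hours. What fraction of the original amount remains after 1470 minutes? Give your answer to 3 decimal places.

0.118

1470 minutes = 24.5 hours.
n = 24.5/7.95 ≈ 3.0818 half-lives.
Fraction remaining = (1/2)^3.0818 ≈ 0.11811.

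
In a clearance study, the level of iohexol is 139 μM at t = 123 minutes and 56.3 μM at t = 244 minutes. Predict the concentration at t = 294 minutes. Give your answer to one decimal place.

Over Δt = 244 − 123 = 121 minutes, the level fell by a factor of 139/56.3 ≈ 2.4689.
n = log₂(2.4689) ≈ 1.3039 half-lives, so t½ = 121/1.3039 ≈ 92.8 minutes.
From t = 244 to t = 294: 56.3 × (1/2)^((294−244)/92.8) ≈ 38.754 μM.

38.8 μM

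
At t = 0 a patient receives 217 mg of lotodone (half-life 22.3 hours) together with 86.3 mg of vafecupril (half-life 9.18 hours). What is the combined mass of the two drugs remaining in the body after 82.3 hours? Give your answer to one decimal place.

lotodone: 217 × (1/2)^(82.3/22.3) = 217 × (1/2)^3.6906 ≈ 16.807 mg.
vafecupril: 86.3 × (1/2)^(82.3/9.18) = 86.3 × (1/2)^8.9651 ≈ 0.17268 mg.
Total = 16.807 + 0.17268 ≈ 16.979 mg.

17.0 mg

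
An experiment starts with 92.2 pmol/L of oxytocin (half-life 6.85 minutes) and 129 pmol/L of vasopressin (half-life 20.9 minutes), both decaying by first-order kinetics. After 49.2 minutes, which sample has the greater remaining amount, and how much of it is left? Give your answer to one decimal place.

oxytocin: 92.2 × (1/2)^7.1825 ≈ 0.63473 pmol/L.
vasopressin: 129 × (1/2)^2.3541 ≈ 25.232 pmol/L.
Vasopressin has more remaining, at ≈ 25.232 pmol/L.

vasopressin, 25.2 pmol/L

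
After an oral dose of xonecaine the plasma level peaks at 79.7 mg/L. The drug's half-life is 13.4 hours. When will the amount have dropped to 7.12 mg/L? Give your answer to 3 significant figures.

46.7 hours

Fraction remaining = 7.12/79.7 ≈ 0.089335.
n = log₂(79.7/7.12) = ln(11.194)/ln 2 ≈ 3.4846 half-lives.
t = n × t½ = 3.4846 × 13.4 ≈ 46.694 hours.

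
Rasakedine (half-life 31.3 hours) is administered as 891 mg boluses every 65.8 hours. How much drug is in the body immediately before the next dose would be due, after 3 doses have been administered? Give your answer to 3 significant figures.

267 mg

The 3 doses were given 197.4, 131.6, 65.8 hours ago.
Total = 891·(1/2)^(197.4/31.3) + 891·(1/2)^(131.6/31.3) + 891·(1/2)^(65.8/31.3)
      = 11.256 + 48.329 + 207.51 ≈ 267.1 mg.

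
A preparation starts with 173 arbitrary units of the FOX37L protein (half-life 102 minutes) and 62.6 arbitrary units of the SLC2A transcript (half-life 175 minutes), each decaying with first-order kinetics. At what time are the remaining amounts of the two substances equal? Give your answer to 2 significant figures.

Set 173·(1/2)^(t/102) = 62.6·(1/2)^(t/175).
Taking log₂: log₂(173/62.6) = t·(1/102 − 1/175).
log₂(2.7636) = 1.4665; 1/102 − 1/175 = 0.0040896.
t = 1.4665 / 0.0040896 ≈ 358.6 minutes.

360 minutes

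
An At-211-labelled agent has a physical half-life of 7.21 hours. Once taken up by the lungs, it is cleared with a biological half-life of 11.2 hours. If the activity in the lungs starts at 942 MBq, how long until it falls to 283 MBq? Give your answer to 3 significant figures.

7.61 hours

1/t_eff = 1/t_phys + 1/t_biol = 1/7.21 + 1/11.2 = 0.22798 per hour.
t_eff = 7.21 × 11.2 / (7.21 + 11.2) ≈ 4.3863 hours.
n = log₂(942/283) ≈ 1.7349; t = 1.7349 × 4.3863 ≈ 7.6099 hours.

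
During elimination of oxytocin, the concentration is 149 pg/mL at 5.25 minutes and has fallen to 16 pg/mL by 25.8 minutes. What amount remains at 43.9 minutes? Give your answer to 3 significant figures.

2.24 pg/mL

Over Δt = 25.8 − 5.25 = 20.55 minutes, the level fell by a factor of 149/16 ≈ 9.3125.
n = log₂(9.3125) ≈ 3.2192 half-lives, so t½ = 20.55/3.2192 ≈ 6.3836 minutes.
From t = 25.8 to t = 43.9: 16 × (1/2)^((43.9−25.8)/6.3836) ≈ 2.2417 pg/mL.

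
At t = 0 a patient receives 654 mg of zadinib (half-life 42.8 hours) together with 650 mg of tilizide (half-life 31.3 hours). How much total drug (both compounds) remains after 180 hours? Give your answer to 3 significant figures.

zadinib: 654 × (1/2)^(180/42.8) = 654 × (1/2)^4.2056 ≈ 35.446 mg.
tilizide: 650 × (1/2)^(180/31.3) = 650 × (1/2)^5.7508 ≈ 12.071 mg.
Total = 35.446 + 12.071 ≈ 47.517 mg.

47.5 mg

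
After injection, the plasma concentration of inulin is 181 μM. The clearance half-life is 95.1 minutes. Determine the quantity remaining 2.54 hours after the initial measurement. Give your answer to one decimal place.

59.6 μM

Convert the elapsed time: 2.54 hours = 152.4 minutes.
Number of half-lives: n = 152.4/95.1 ≈ 1.6025.
Remaining = 181 × (1/2)^1.6025 = 181 × 0.3293 ≈ 59.603 μM.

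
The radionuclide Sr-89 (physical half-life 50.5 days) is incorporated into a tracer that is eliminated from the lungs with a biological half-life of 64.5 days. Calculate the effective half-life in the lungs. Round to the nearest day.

28 days

1/t_eff = 1/t_phys + 1/t_biol = 1/50.5 + 1/64.5 = 0.035306 per day.
t_eff = 50.5 × 64.5 / (50.5 + 64.5) ≈ 28.324 days.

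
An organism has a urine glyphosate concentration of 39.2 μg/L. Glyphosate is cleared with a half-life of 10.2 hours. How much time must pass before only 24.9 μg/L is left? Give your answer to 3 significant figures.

Fraction remaining = 24.9/39.2 ≈ 0.6352.
n = log₂(39.2/24.9) = ln(1.5743)/ln 2 ≈ 0.65471 half-lives.
t = n × t½ = 0.65471 × 10.2 ≈ 6.678 hours.

6.68 hours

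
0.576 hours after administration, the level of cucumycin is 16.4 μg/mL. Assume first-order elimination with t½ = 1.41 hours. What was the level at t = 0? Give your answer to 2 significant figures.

Number of half-lives elapsed: n = 0.576/1.41 ≈ 0.40851.
A₀ = A × 2^n = 16.4 × 2^0.40851 = 16.4 × 1.3273 ≈ 21.768 μg/mL.

22 μg/mL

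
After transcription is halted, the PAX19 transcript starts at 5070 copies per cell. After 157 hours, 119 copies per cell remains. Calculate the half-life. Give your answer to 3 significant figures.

29.0 hours

A/A₀ = 119/5070 ≈ 0.023471.
n = log₂(42.605) ≈ 5.413 half-lives elapsed in 157 hours.
t½ = 157/5.413 ≈ 29.005 hours.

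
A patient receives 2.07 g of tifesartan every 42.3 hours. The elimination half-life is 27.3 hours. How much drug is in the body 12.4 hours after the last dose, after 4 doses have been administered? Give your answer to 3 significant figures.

The 4 doses were given 139.3, 97, 54.7, 12.4 hours ago.
Total = 2.07·(1/2)^(139.3/27.3) + 2.07·(1/2)^(97/27.3) + 2.07·(1/2)^(54.7/27.3) + 2.07·(1/2)^(12.4/27.3)
      = 0.060248 + 0.17635 + 0.51619 + 1.5109 ≈ 2.2637 g.

2.26 g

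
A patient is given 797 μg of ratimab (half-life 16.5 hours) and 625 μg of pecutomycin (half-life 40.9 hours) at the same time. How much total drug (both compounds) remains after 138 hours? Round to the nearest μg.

63 μg

ratimab: 797 × (1/2)^(138/16.5) = 797 × (1/2)^8.3636 ≈ 2.4197 μg.
pecutomycin: 625 × (1/2)^(138/40.9) = 625 × (1/2)^3.3741 ≈ 60.281 μg.
Total = 2.4197 + 60.281 ≈ 62.701 μg.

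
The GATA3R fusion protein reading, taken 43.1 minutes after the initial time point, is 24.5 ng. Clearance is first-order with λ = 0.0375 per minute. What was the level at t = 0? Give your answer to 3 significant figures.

123 ng

t½ = ln 2 / λ = 0.69315 / 0.0375 ≈ 18.484 minutes.
Number of half-lives elapsed: n = 43.1/18.484 ≈ 2.3318.
A₀ = A × 2^n = 24.5 × 2^2.3318 = 24.5 × 5.0342 ≈ 123.34 ng.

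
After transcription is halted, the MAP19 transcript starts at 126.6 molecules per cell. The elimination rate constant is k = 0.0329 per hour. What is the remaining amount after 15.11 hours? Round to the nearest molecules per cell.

t½ = ln 2 / k = 0.69315 / 0.0329 ≈ 21.068 hours.
Number of half-lives: n = 15.11/21.068 ≈ 0.71719.
Remaining = 126.6 × (1/2)^0.71719 = 126.6 × 0.60828 ≈ 77.008 molecules per cell.

77 molecules per cell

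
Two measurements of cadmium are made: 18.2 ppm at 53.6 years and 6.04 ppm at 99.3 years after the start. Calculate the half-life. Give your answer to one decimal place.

28.7 years

Over Δt = 99.3 − 53.6 = 45.7 years, the level fell by a factor of 18.2/6.04 ≈ 3.0132.
n = log₂(3.0132) ≈ 1.5913 half-lives, so t½ = 45.7/1.5913 ≈ 28.718 years.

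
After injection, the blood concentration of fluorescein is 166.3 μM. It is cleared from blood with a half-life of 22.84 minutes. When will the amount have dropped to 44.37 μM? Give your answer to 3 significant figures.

43.5 minutes

Fraction remaining = 44.37/166.3 ≈ 0.26681.
n = log₂(166.3/44.37) = ln(3.748)/ln 2 ≈ 1.9061 half-lives.
t = n × t½ = 1.9061 × 22.84 ≈ 43.536 minutes.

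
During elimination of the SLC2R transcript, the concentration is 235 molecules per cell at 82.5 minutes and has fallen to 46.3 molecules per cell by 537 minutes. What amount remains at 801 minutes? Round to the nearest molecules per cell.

18 molecules per cell

Over Δt = 537 − 82.5 = 454.5 minutes, the level fell by a factor of 235/46.3 ≈ 5.0756.
n = log₂(5.0756) ≈ 2.3436 half-lives, so t½ = 454.5/2.3436 ≈ 193.93 minutes.
From t = 537 to t = 801: 46.3 × (1/2)^((801−537)/193.93) ≈ 18.022 molecules per cell.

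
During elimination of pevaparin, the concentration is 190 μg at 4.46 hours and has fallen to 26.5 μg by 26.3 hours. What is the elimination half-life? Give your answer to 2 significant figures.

Over Δt = 26.3 − 4.46 = 21.84 hours, the level fell by a factor of 190/26.5 ≈ 7.1698.
n = log₂(7.1698) ≈ 2.8419 half-lives, so t½ = 21.84/2.8419 ≈ 7.6849 hours.

7.7 hours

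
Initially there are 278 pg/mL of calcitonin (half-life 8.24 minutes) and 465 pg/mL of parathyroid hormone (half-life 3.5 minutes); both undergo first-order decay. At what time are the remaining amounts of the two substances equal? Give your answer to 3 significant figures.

4.52 minutes

Set 278·(1/2)^(t/8.24) = 465·(1/2)^(t/3.5).
Taking log₂: log₂(278/465) = t·(1/8.24 − 1/3.5).
log₂(0.59785) = -0.74215; 1/8.24 − 1/3.5 = -0.16436.
t = -0.74215 / -0.16436 ≈ 4.5155 minutes.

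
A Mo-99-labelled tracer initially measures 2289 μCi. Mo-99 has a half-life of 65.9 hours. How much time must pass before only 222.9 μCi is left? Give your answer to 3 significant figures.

221 hours

Fraction remaining = 222.9/2289 ≈ 0.097379.
n = log₂(2289/222.9) = ln(10.269)/ln 2 ≈ 3.3602 half-lives.
t = n × t½ = 3.3602 × 65.9 ≈ 221.44 hours.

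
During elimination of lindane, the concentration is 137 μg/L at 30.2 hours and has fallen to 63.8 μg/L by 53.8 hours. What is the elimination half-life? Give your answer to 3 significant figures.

21.4 hours

Over Δt = 53.8 − 30.2 = 23.6 hours, the level fell by a factor of 137/63.8 ≈ 2.1473.
n = log₂(2.1473) ≈ 1.1025 half-lives, so t½ = 23.6/1.1025 ≈ 21.405 hours.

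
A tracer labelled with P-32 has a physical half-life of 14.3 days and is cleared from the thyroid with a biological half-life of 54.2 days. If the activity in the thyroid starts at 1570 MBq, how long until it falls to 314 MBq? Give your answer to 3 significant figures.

1/t_eff = 1/t_phys + 1/t_biol = 1/14.3 + 1/54.2 = 0.08838 per day.
t_eff = 14.3 × 54.2 / (14.3 + 54.2) ≈ 11.315 days.
n = log₂(1570/314) ≈ 2.3219; t = 2.3219 × 11.315 ≈ 26.272 days.

26.3 days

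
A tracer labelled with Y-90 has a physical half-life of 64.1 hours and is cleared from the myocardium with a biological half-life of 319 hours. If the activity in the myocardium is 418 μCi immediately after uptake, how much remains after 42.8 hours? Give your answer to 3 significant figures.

240 μCi

1/t_eff = 1/t_phys + 1/t_biol = 1/64.1 + 1/319 = 0.018735 per hour.
t_eff = 64.1 × 319 / (64.1 + 319) ≈ 53.375 hours.
Remaining = 418 × (1/2)^(42.8/53.375) = 418 × (1/2)^0.80188 ≈ 239.77 μCi.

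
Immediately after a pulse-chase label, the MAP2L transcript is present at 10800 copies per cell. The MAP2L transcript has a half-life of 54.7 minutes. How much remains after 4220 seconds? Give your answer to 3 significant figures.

Convert the elapsed time: 4220 seconds = 70.3333 minutes.
Number of half-lives: n = 70.3333/54.7 ≈ 1.2858.
Remaining = 10800 × (1/2)^1.2858 = 10800 × 0.41014 ≈ 4429.5 copies per cell.

4430 copies per cell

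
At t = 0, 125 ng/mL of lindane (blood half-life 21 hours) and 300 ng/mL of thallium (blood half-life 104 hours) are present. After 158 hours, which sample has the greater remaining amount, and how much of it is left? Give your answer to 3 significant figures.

lindane: 125 × (1/2)^7.5238 ≈ 0.67923 ng/mL.
thallium: 300 × (1/2)^1.5192 ≈ 104.66 ng/mL.
Thallium has more remaining, at ≈ 104.66 ng/mL.

thallium, 105 ng/mL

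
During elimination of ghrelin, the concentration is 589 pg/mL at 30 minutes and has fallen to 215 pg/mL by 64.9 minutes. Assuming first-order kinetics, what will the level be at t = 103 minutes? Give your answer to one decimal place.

Over Δt = 64.9 − 30 = 34.9 minutes, the level fell by a factor of 589/215 ≈ 2.7395.
n = log₂(2.7395) ≈ 1.4539 half-lives, so t½ = 34.9/1.4539 ≈ 24.004 minutes.
From t = 64.9 to t = 103: 215 × (1/2)^((103−64.9)/24.004) ≈ 71.553 pg/mL.

71.6 pg/mL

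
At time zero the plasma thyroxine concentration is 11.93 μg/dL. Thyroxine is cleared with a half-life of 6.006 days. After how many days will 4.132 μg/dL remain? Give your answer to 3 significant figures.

Fraction remaining = 4.132/11.93 ≈ 0.34635.
n = log₂(11.93/4.132) = ln(2.8872)/ln 2 ≈ 1.5297 half-lives.
t = n × t½ = 1.5297 × 6.006 ≈ 9.1873 days.

9.19 days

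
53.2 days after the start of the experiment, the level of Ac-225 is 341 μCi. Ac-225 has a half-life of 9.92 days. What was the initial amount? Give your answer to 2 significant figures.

Number of half-lives elapsed: n = 53.2/9.92 ≈ 5.3629.
A₀ = A × 2^n = 341 × 2^5.3629 = 341 × 41.152 ≈ 14033 μCi.

14000 μCi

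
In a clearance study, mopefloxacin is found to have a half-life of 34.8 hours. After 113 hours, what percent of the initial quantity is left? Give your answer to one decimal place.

n = 113/34.8 ≈ 3.2471 half-lives.
Fraction remaining = (1/2)^3.2471 ≈ 0.10532, i.e. 10.532%.

10.5%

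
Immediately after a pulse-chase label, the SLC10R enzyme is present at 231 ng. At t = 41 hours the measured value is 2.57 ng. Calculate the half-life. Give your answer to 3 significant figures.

A/A₀ = 2.57/231 ≈ 0.011126.
n = log₂(89.883) ≈ 6.49 half-lives elapsed in 41 hours.
t½ = 41/6.49 ≈ 6.3174 hours.

6.32 hours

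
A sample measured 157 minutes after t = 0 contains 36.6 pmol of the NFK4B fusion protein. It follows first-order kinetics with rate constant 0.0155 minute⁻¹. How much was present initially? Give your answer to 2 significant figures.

420 pmol

t½ = ln 2 / λ = 0.69315 / 0.0155 ≈ 44.719 minutes.
Number of half-lives elapsed: n = 157/44.719 ≈ 3.5108.
A₀ = A × 2^n = 36.6 × 2^3.5108 = 36.6 × 11.399 ≈ 417.19 pmol.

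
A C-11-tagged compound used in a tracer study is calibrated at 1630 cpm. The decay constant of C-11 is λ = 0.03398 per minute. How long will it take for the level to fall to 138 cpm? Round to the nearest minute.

73 minutes

t½ = ln 2 / λ = 0.69315 / 0.03398 ≈ 20.399 minutes.
Fraction remaining = 138/1630 ≈ 0.084663.
n = log₂(1630/138) = ln(11.812)/ln 2 ≈ 3.5621 half-lives.
t = n × t½ = 3.5621 × 20.399 ≈ 72.663 minutes.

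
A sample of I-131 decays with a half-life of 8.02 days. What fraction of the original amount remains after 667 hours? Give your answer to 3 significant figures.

667 hours = 27.7917 days.
n = 27.7917/8.02 ≈ 3.4653 half-lives.
Fraction remaining = (1/2)^3.4653 ≈ 0.09054.

0.0905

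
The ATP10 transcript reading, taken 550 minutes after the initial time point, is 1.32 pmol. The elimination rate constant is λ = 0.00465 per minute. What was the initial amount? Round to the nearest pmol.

t½ = ln 2 / λ = 0.69315 / 0.00465 ≈ 149.06 minutes.
Number of half-lives elapsed: n = 550/149.06 ≈ 3.6897.
A₀ = A × 2^n = 1.32 × 2^3.6897 = 1.32 × 12.904 ≈ 17.033 pmol.

17 pmol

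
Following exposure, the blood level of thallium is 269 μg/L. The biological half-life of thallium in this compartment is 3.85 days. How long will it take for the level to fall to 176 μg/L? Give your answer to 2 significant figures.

Fraction remaining = 176/269 ≈ 0.65428.
n = log₂(269/176) = ln(1.5284)/ln 2 ≈ 0.61203 half-lives.
t = n × t½ = 0.61203 × 3.85 ≈ 2.3563 days.

2.4 days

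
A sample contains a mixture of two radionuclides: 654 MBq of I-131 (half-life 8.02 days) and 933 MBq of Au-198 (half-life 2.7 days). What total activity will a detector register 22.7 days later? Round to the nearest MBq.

I-131: 654 × (1/2)^(22.7/8.02) = 654 × (1/2)^2.8304 ≈ 91.947 MBq.
Au-198: 933 × (1/2)^(22.7/2.7) = 933 × (1/2)^8.4074 ≈ 2.7479 MBq.
Total = 91.947 + 2.7479 ≈ 94.694 MBq.

95 MBq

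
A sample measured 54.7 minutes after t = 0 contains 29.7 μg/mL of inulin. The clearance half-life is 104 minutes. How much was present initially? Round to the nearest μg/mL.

Number of half-lives elapsed: n = 54.7/104 ≈ 0.52596.
A₀ = A × 2^n = 29.7 × 2^0.52596 = 29.7 × 1.4399 ≈ 42.765 μg/mL.

43 μg/mL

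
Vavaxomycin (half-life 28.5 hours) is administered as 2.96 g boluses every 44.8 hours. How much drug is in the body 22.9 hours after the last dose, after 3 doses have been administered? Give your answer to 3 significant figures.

The 3 doses were given 112.5, 67.7, 22.9 hours ago.
Total = 2.96·(1/2)^(112.5/28.5) + 2.96·(1/2)^(67.7/28.5) + 2.96·(1/2)^(22.9/28.5)
      = 0.19187 + 0.57044 + 1.6959 ≈ 2.4583 g.

2.46 g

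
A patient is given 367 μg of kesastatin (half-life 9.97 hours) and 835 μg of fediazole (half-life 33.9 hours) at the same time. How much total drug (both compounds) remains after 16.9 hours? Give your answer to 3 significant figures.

kesastatin: 367 × (1/2)^(16.9/9.97) = 367 × (1/2)^1.6951 ≈ 113.34 μg.
fediazole: 835 × (1/2)^(16.9/33.9) = 835 × (1/2)^0.49853 ≈ 591.04 μg.
Total = 113.34 + 591.04 ≈ 704.38 μg.

704 μg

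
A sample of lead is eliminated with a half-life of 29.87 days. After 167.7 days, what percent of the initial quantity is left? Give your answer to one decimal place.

2.0%

n = 167.7/29.87 ≈ 5.6143 half-lives.
Fraction remaining = (1/2)^5.6143 ≈ 0.020414, i.e. 2.0414%.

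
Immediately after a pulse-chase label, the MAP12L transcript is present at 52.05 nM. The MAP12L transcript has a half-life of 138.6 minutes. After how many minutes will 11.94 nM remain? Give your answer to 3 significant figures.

Fraction remaining = 11.94/52.05 ≈ 0.22939.
n = log₂(52.05/11.94) = ln(4.3593)/ln 2 ≈ 2.1241 half-lives.
t = n × t½ = 2.1241 × 138.6 ≈ 294.4 minutes.

294 minutes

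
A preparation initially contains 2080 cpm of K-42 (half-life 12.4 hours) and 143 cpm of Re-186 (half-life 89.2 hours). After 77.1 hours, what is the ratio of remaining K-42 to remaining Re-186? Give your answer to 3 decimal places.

0.356

K-42: 2080 × (1/2)^(77.1/12.4) = 2080 × (1/2)^6.2177 ≈ 27.947 cpm.
Re-186: 143 × (1/2)^(77.1/89.2) = 143 × (1/2)^0.86435 ≈ 78.549 cpm.
Ratio ≈ 27.947 / 78.549 ≈ 0.35579.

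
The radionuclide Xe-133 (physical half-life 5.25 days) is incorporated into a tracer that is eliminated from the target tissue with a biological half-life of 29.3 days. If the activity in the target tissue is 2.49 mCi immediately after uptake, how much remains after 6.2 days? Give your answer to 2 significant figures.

0.95 mCi

1/t_eff = 1/t_phys + 1/t_biol = 1/5.25 + 1/29.3 = 0.22461 per day.
t_eff = 5.25 × 29.3 / (5.25 + 29.3) ≈ 4.4522 days.
Remaining = 2.49 × (1/2)^(6.2/4.4522) = 2.49 × (1/2)^1.3926 ≈ 0.94841 mCi.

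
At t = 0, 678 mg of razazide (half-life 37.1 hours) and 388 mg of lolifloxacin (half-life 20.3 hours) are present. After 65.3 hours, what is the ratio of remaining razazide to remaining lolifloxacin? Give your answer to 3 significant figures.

4.80

razazide: 678 × (1/2)^(65.3/37.1) = 678 × (1/2)^1.7601 ≈ 200.16 mg.
lolifloxacin: 388 × (1/2)^(65.3/20.3) = 388 × (1/2)^3.2167 ≈ 41.734 mg.
Ratio ≈ 200.16 / 41.734 ≈ 4.7961.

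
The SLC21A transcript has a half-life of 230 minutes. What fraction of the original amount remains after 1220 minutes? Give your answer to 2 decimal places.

0.03

n = 1220/230 ≈ 5.3043 half-lives.
Fraction remaining = (1/2)^5.3043 ≈ 0.025307.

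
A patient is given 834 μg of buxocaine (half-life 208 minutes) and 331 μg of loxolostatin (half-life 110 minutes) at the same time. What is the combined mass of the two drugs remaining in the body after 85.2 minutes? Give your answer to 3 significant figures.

821 μg

buxocaine: 834 × (1/2)^(85.2/208) = 834 × (1/2)^0.40962 ≈ 627.86 μg.
loxolostatin: 331 × (1/2)^(85.2/110) = 331 × (1/2)^0.77455 ≈ 193.49 μg.
Total = 627.86 + 193.49 ≈ 821.35 μg.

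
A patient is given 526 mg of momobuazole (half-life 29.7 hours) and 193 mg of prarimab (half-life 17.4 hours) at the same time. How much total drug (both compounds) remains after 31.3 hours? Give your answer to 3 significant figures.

309 mg

momobuazole: 526 × (1/2)^(31.3/29.7) = 526 × (1/2)^1.0539 ≈ 253.36 mg.
prarimab: 193 × (1/2)^(31.3/17.4) = 193 × (1/2)^1.7989 ≈ 55.469 mg.
Total = 253.36 + 55.469 ≈ 308.83 mg.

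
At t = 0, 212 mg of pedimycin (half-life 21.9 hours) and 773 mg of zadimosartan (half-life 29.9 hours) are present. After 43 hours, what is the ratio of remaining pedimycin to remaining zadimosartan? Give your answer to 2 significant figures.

pedimycin: 212 × (1/2)^(43/21.9) = 212 × (1/2)^1.9635 ≈ 54.359 mg.
zadimosartan: 773 × (1/2)^(43/29.9) = 773 × (1/2)^1.4381 ≈ 285.27 mg.
Ratio ≈ 54.359 / 285.27 ≈ 0.19055.

0.19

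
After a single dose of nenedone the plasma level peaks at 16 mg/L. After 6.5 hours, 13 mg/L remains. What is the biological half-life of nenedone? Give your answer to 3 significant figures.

21.7 hours

A/A₀ = 13/16 ≈ 0.8125.
n = log₂(1.2308) ≈ 0.29956 half-lives elapsed in 6.5 hours.
t½ = 6.5/0.29956 ≈ 21.698 hours.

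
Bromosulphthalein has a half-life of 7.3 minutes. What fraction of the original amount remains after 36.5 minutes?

0.03125

n = 36.5/7.3 ≈ 5 half-lives.
Fraction remaining = (1/2)^5 ≈ 0.03125.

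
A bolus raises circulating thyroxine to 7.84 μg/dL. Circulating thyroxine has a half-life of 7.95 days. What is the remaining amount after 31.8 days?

0.49 μg/dL

Elapsed time is 4 half-lives (31.8/7.95).
Each half-life halves the amount: 7.84 × (1/2)^4 = 7.84/16 = 0.49 μg/dL.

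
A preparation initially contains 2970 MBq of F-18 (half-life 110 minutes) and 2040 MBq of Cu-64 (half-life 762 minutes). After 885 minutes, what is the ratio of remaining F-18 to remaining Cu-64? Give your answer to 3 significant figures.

F-18: 2970 × (1/2)^(885/110) = 2970 × (1/2)^8.0455 ≈ 11.242 MBq.
Cu-64: 2040 × (1/2)^(885/762) = 2040 × (1/2)^1.1614 ≈ 912.03 MBq.
Ratio ≈ 11.242 / 912.03 ≈ 0.012326.

0.0123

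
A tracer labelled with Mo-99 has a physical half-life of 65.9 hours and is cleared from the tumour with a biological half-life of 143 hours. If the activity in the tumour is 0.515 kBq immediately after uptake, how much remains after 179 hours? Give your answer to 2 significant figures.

1/t_eff = 1/t_phys + 1/t_biol = 1/65.9 + 1/143 = 0.022168 per hour.
t_eff = 65.9 × 143 / (65.9 + 143) ≈ 45.111 hours.
Remaining = 0.515 × (1/2)^(179/45.111) = 0.515 × (1/2)^3.968 ≈ 0.03291 kBq.

0.033 kBq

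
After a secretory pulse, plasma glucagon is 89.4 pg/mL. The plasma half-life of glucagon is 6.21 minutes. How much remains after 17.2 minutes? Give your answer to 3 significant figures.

Number of half-lives: n = 17.2/6.21 ≈ 2.7697.
Remaining = 89.4 × (1/2)^2.7697 = 89.4 × 0.14663 ≈ 13.109 pg/mL.

13.1 pg/mL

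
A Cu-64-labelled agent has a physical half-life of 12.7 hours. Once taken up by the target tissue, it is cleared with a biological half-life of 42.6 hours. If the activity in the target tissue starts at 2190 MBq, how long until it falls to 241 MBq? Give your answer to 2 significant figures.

1/t_eff = 1/t_phys + 1/t_biol = 1/12.7 + 1/42.6 = 0.10221 per hour.
t_eff = 12.7 × 42.6 / (12.7 + 42.6) ≈ 9.7834 hours.
n = log₂(2190/241) ≈ 3.1838; t = 3.1838 × 9.7834 ≈ 31.149 hours.

31 hours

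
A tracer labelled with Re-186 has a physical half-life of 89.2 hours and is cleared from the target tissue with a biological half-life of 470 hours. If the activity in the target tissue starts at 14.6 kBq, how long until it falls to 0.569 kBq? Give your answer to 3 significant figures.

1/t_eff = 1/t_phys + 1/t_biol = 1/89.2 + 1/470 = 0.013338 per hour.
t_eff = 89.2 × 470 / (89.2 + 470) ≈ 74.971 hours.
n = log₂(14.6/0.569) ≈ 4.6814; t = 4.6814 × 74.971 ≈ 350.97 hours.

351 hours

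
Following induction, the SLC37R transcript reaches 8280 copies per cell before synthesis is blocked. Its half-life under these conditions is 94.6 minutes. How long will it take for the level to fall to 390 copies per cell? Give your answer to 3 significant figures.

Fraction remaining = 390/8280 ≈ 0.047101.
n = log₂(8280/390) = ln(21.231)/ln 2 ≈ 4.4081 half-lives.
t = n × t½ = 4.4081 × 94.6 ≈ 417 minutes.

417 minutes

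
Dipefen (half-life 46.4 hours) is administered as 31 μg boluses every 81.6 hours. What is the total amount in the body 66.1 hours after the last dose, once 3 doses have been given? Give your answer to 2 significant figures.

16 μg

The 3 doses were given 229.3, 147.7, 66.1 hours ago.
Total = 31·(1/2)^(229.3/46.4) + 31·(1/2)^(147.7/46.4) + 31·(1/2)^(66.1/46.4)
      = 1.0086 + 3.4129 + 11.548 ≈ 15.97 μg.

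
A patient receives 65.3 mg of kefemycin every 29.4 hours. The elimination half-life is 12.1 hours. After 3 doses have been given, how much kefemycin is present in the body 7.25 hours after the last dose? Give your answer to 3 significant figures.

52.6 mg

The 3 doses were given 66.05, 36.65, 7.25 hours ago.
Total = 65.3·(1/2)^(66.05/12.1) + 65.3·(1/2)^(36.65/12.1) + 65.3·(1/2)^(7.25/12.1)
      = 1.4849 + 8.0005 + 43.107 ≈ 52.592 mg.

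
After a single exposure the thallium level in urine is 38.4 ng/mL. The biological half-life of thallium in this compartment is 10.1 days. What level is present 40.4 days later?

2.4 ng/mL

Elapsed time is 4 half-lives (40.4/10.1).
Each half-life halves the amount: 38.4 × (1/2)^4 = 38.4/16 = 2.4 ng/mL.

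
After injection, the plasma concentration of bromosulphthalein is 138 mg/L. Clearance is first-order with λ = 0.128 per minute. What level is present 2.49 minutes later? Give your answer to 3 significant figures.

100 mg/L

t½ = ln 2 / λ = 0.69315 / 0.128 ≈ 5.4152 minutes.
Number of half-lives: n = 2.49/5.4152 ≈ 0.45982.
Remaining = 138 × (1/2)^0.45982 = 138 × 0.72708 ≈ 100.34 mg/L.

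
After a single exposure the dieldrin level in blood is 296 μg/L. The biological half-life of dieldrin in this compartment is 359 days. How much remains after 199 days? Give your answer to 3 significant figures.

202 μg/L

Number of half-lives: n = 199/359 ≈ 0.55432.
Remaining = 296 × (1/2)^0.55432 = 296 × 0.68098 ≈ 201.57 μg/L.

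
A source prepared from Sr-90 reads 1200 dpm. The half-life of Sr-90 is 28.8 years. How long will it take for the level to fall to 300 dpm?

57.6 years

300/1200 = 1/4, so 2 half-lives have elapsed.
t = 2 × 28.8 = 57.6 years.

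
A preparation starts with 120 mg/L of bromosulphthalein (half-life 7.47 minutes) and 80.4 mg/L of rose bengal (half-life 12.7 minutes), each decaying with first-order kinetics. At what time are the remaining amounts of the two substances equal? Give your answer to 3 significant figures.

10.5 minutes

Set 120·(1/2)^(t/7.47) = 80.4·(1/2)^(t/12.7).
Taking log₂: log₂(120/80.4) = t·(1/7.47 − 1/12.7).
log₂(1.4925) = 0.57777; 1/7.47 − 1/12.7 = 0.055129.
t = 0.57777 / 0.055129 ≈ 10.48 minutes.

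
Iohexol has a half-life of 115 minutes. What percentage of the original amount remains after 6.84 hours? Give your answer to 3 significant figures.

6.84 hours = 410.4 minutes.
n = 410.4/115 ≈ 3.5687 half-lives.
Fraction remaining = (1/2)^3.5687 ≈ 0.084278, i.e. 8.4278%.

8.43%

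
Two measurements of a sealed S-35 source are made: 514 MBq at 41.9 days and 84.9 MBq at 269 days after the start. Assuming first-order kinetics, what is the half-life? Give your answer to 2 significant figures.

87 days

Over Δt = 269 − 41.9 = 227.1 days, the level fell by a factor of 514/84.9 ≈ 6.0542.
n = log₂(6.0542) ≈ 2.5979 half-lives, so t½ = 227.1/2.5979 ≈ 87.416 days.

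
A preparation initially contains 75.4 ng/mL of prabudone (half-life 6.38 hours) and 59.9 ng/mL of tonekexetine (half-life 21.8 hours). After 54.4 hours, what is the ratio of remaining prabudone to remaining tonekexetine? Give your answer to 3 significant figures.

prabudone: 75.4 × (1/2)^(54.4/6.38) = 75.4 × (1/2)^8.5266 ≈ 0.20445 ng/mL.
tonekexetine: 59.9 × (1/2)^(54.4/21.8) = 59.9 × (1/2)^2.4954 ≈ 10.623 ng/mL.
Ratio ≈ 0.20445 / 10.623 ≈ 0.019247.

0.0192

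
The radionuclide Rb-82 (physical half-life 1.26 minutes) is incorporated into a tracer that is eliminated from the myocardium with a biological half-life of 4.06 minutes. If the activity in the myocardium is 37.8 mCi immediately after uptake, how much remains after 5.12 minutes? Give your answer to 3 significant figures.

1/t_eff = 1/t_phys + 1/t_biol = 1/1.26 + 1/4.06 = 1.04 per minute.
t_eff = 1.26 × 4.06 / (1.26 + 4.06) ≈ 0.96158 minutes.
Remaining = 37.8 × (1/2)^(5.12/0.96158) = 37.8 × (1/2)^5.3246 ≈ 0.94327 mCi.

0.943 mCi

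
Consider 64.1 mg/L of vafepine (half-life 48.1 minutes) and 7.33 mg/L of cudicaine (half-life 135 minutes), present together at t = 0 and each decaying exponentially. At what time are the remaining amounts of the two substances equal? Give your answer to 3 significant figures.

234 minutes

Set 64.1·(1/2)^(t/48.1) = 7.33·(1/2)^(t/135).
Taking log₂: log₂(64.1/7.33) = t·(1/48.1 − 1/135).
log₂(8.7449) = 3.1284; 1/48.1 − 1/135 = 0.013383.
t = 3.1284 / 0.013383 ≈ 233.77 minutes.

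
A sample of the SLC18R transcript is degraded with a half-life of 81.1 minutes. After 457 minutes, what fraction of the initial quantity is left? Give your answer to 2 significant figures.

n = 457/81.1 ≈ 5.635 half-lives.
Fraction remaining = (1/2)^5.635 ≈ 0.020123.

0.020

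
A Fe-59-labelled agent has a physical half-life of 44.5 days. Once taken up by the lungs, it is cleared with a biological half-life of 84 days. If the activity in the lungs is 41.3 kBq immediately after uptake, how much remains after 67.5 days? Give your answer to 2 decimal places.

1/t_eff = 1/t_phys + 1/t_biol = 1/44.5 + 1/84 = 0.034377 per day.
t_eff = 44.5 × 84 / (44.5 + 84) ≈ 29.089 days.
Remaining = 41.3 × (1/2)^(67.5/29.089) = 41.3 × (1/2)^2.3204 ≈ 8.2686 kBq.

8.27 kBq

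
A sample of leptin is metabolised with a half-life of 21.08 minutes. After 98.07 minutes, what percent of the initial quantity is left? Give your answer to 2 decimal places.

n = 98.07/21.08 ≈ 4.6523 half-lives.
Fraction remaining = (1/2)^4.6523 ≈ 0.039767, i.e. 3.9767%.

3.98%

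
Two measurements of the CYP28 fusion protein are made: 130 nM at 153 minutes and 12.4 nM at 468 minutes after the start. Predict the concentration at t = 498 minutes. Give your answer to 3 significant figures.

9.91 nM

Over Δt = 468 − 153 = 315 minutes, the level fell by a factor of 130/12.4 ≈ 10.484.
n = log₂(10.484) ≈ 3.3901 half-lives, so t½ = 315/3.3901 ≈ 92.918 minutes.
From t = 468 to t = 498: 12.4 × (1/2)^((498−468)/92.918) ≈ 9.9135 nM.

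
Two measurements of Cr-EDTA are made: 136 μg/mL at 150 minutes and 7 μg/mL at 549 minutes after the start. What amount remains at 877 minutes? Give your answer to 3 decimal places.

Over Δt = 549 − 150 = 399 minutes, the level fell by a factor of 136/7 ≈ 19.429.
n = log₂(19.429) ≈ 4.2801 half-lives, so t½ = 399/4.2801 ≈ 93.222 minutes.
From t = 549 to t = 877: 7 × (1/2)^((877−549)/93.222) ≈ 0.61084 μg/mL.

0.611 μg/mL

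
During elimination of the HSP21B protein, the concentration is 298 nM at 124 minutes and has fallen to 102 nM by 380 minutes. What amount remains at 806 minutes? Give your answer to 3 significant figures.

17.1 nM

Over Δt = 380 − 124 = 256 minutes, the level fell by a factor of 298/102 ≈ 2.9216.
n = log₂(2.9216) ≈ 1.5467 half-lives, so t½ = 256/1.5467 ≈ 165.51 minutes.
From t = 380 to t = 806: 102 × (1/2)^((806−380)/165.51) ≈ 17.131 nM.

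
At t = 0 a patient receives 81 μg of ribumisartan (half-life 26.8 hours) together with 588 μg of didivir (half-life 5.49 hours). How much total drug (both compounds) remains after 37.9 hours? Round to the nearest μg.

ribumisartan: 81 × (1/2)^(37.9/26.8) = 81 × (1/2)^1.4142 ≈ 30.393 μg.
didivir: 588 × (1/2)^(37.9/5.49) = 588 × (1/2)^6.9035 ≈ 4.9117 μg.
Total = 30.393 + 4.9117 ≈ 35.305 μg.

35 μg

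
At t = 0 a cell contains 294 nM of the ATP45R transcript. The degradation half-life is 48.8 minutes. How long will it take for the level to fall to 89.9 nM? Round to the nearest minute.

Fraction remaining = 89.9/294 ≈ 0.30578.
n = log₂(294/89.9) = ln(3.2703)/ln 2 ≈ 1.7094 half-lives.
t = n × t½ = 1.7094 × 48.8 ≈ 83.42 minutes.

83 minutes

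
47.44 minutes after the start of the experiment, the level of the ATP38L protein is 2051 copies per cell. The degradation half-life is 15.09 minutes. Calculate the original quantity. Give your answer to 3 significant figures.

Number of half-lives elapsed: n = 47.44/15.09 ≈ 3.1438.
A₀ = A × 2^n = 2051 × 2^3.1438 = 2051 × 8.8385 ≈ 18128 copies per cell.

18100 copies per cell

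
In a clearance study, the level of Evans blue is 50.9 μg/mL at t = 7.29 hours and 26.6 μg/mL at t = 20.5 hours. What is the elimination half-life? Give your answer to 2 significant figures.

Over Δt = 20.5 − 7.29 = 13.21 hours, the level fell by a factor of 50.9/26.6 ≈ 1.9135.
n = log₂(1.9135) ≈ 0.93624 half-lives, so t½ = 13.21/0.93624 ≈ 14.11 hours.

14 hours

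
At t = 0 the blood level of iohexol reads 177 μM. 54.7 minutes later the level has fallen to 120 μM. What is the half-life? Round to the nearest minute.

A/A₀ = 120/177 ≈ 0.67797.
n = log₂(1.475) ≈ 0.56071 half-lives elapsed in 54.7 minutes.
t½ = 54.7/0.56071 ≈ 97.554 minutes.

98 minutes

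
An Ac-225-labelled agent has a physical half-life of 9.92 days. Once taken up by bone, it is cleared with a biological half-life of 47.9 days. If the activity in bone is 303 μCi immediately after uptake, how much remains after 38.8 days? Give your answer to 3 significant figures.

11.5 μCi

1/t_eff = 1/t_phys + 1/t_biol = 1/9.92 + 1/47.9 = 0.12168 per day.
t_eff = 9.92 × 47.9 / (9.92 + 47.9) ≈ 8.2181 days.
Remaining = 303 × (1/2)^(38.8/8.2181) = 303 × (1/2)^4.7213 ≈ 11.486 μCi.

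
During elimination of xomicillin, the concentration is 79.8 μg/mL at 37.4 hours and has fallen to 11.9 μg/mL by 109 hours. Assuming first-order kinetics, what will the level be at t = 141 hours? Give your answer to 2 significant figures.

Over Δt = 109 − 37.4 = 71.6 hours, the level fell by a factor of 79.8/11.9 ≈ 6.7059.
n = log₂(6.7059) ≈ 2.7454 half-lives, so t½ = 71.6/2.7454 ≈ 26.08 hours.
From t = 109 to t = 141: 11.9 × (1/2)^((141−109)/26.08) ≈ 5.0837 μg/mL.

5.1 μg/mL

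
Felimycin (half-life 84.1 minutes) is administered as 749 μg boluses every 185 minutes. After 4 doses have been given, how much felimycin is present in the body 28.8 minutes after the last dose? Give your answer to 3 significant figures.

The 4 doses were given 583.8, 398.8, 213.8, 28.8 minutes ago.
Total = 749·(1/2)^(583.8/84.1) + 749·(1/2)^(398.8/84.1) + 749·(1/2)^(213.8/84.1) + 749·(1/2)^(28.8/84.1)
      = 6.0927 + 27.99 + 128.59 + 590.74 ≈ 753.41 μg.

753 μg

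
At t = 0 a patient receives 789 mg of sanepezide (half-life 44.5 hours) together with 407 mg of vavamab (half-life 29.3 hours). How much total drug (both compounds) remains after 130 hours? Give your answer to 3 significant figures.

123 mg

sanepezide: 789 × (1/2)^(130/44.5) = 789 × (1/2)^2.9213 ≈ 104.15 mg.
vavamab: 407 × (1/2)^(130/29.3) = 407 × (1/2)^4.4369 ≈ 18.792 mg.
Total = 104.15 + 18.792 ≈ 122.94 mg.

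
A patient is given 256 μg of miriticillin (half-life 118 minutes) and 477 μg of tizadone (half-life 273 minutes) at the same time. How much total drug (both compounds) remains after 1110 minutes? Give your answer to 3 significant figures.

miriticillin: 256 × (1/2)^(1110/118) = 256 × (1/2)^9.4068 ≈ 0.37715 μg.
tizadone: 477 × (1/2)^(1110/273) = 477 × (1/2)^4.0659 ≈ 28.481 μg.
Total = 0.37715 + 28.481 ≈ 28.858 μg.

28.9 μg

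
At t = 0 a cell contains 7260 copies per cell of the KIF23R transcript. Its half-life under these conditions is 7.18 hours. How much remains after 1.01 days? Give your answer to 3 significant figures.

699 copies per cell

Convert the elapsed time: 1.01 days = 24.24 hours.
Number of half-lives: n = 24.24/7.18 ≈ 3.376.
Remaining = 7260 × (1/2)^3.376 = 7260 × 0.096318 ≈ 699.27 copies per cell.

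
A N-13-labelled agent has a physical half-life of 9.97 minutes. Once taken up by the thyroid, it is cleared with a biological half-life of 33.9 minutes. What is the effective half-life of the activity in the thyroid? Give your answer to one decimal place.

7.7 minutes

1/t_eff = 1/t_phys + 1/t_biol = 1/9.97 + 1/33.9 = 0.1298 per minute.
t_eff = 9.97 × 33.9 / (9.97 + 33.9) ≈ 7.7042 minutes.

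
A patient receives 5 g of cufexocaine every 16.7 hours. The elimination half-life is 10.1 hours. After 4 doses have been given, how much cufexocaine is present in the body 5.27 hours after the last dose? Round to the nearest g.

The 4 doses were given 55.37, 38.67, 21.97, 5.27 hours ago.
Total = 5·(1/2)^(55.37/10.1) + 5·(1/2)^(38.67/10.1) + 5·(1/2)^(21.97/10.1) + 5·(1/2)^(5.27/10.1)
      = 0.11186 + 0.35189 + 1.107 + 3.4826 ≈ 5.0533 g.

5 g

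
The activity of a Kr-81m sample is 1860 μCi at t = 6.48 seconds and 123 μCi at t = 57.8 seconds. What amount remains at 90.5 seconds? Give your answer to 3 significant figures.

21.8 μCi

Over Δt = 57.8 − 6.48 = 51.32 seconds, the level fell by a factor of 1860/123 ≈ 15.122.
n = log₂(15.122) ≈ 3.9186 half-lives, so t½ = 51.32/3.9186 ≈ 13.097 seconds.
From t = 57.8 to t = 90.5: 123 × (1/2)^((90.5−57.8)/13.097) ≈ 21.791 μCi.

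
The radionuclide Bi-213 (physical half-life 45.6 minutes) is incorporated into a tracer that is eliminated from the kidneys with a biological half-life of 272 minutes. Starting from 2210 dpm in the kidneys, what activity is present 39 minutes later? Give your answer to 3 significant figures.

1110 dpm

1/t_eff = 1/t_phys + 1/t_biol = 1/45.6 + 1/272 = 0.025606 per minute.
t_eff = 45.6 × 272 / (45.6 + 272) ≈ 39.053 minutes.
Remaining = 2210 × (1/2)^(39/39.053) = 2210 × (1/2)^0.99865 ≈ 1106 dpm.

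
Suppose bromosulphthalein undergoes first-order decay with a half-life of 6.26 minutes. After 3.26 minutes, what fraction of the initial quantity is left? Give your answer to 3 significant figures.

0.697

n = 3.26/6.26 ≈ 0.52077 half-lives.
Fraction remaining = (1/2)^0.52077 ≈ 0.697.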